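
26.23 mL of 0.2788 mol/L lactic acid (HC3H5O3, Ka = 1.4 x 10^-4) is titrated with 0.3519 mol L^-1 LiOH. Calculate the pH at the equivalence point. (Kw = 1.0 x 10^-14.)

8.52

n(HC3H5O3) = 0.2788 x 0.02623 = 0.007313 mol; V(LiOH) at equivalence = 0.007313/0.3519 = 0.02078 L.
At equivalence all the acid is converted to C3H5O3-; total volume = 0.02623 + 0.02078 = 0.04701 L, so [C3H5O3-] = 0.007313/0.04701 = 0.1556 M.
Kb = Kw/Ka = 1.0e-14 / 1.4 x 10^-4 = 7.14e-11.
[OH^-] = sqrt(Kb x [C3H5O3-]) = sqrt(7.14e-11 x 0.1556) = 3.33e-6 M.
pOH = 5.48, so pH = 14.00 - 5.48 = 8.52.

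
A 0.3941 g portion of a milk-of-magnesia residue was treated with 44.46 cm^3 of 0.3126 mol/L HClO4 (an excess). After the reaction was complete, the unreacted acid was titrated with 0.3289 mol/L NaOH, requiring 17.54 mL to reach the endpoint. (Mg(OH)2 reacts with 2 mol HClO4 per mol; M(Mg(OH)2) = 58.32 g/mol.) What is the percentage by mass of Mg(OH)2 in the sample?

Total n(HClO4) added = 0.3126 x 0.04446 = 0.01390 mol.
n(NaOH) used = 0.3289 x 0.01754 = 0.005769 mol, which equals the excess n(HClO4).
So n(HClO4) consumed by the sample = 0.01390 - 0.005769 = 0.008129 mol.
n(Mg(OH)2) = 0.008129 / 2 = 0.004065 mol.
mass Mg(OH)2 = 0.004065 x 58.32 = 0.2371 g, so %Mg(OH)2 = 0.2371/0.3941 x 100 = 60.1%.

60.1%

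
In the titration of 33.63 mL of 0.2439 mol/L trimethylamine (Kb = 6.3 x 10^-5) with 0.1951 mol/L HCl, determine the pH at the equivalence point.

5.38

n((CH3)3N) = 0.2439 x 0.03363 = 0.008202 mol; V(HCl) at equivalence = 0.008202/0.1951 = 0.04204 L.
At equivalence the base is fully converted to (CH3)3NH+; total volume = 0.07567 L, so [(CH3)3NH+] = 0.008202/0.07567 = 0.1084 M.
Ka((CH3)3NH+) = Kw/Kb = 1.0e-14 / 6.3 x 10^-5 = 1.59e-10.
[H^+] = sqrt(Ka x [(CH3)3NH+]) = sqrt(1.59e-10 x 0.1084) = 4.15e-6 M.
pH = -log(4.15e-6) = 5.38.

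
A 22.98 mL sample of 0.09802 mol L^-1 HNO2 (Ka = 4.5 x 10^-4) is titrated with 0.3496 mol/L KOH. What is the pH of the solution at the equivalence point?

8.12

n(HNO2) = 0.09802 x 0.02298 = 0.002252 mol; V(KOH) at equivalence = 0.002252/0.3496 = 0.006443 L.
At equivalence all the acid is converted to NO2-; total volume = 0.02298 + 0.006443 = 0.02942 L, so [NO2-] = 0.002252/0.02942 = 0.07656 M.
Kb = Kw/Ka = 1.0e-14 / 4.5 x 10^-4 = 2.22e-11.
[OH^-] = sqrt(Kb x [NO2-]) = sqrt(2.22e-11 x 0.07656) = 1.30e-6 M.
pOH = 5.88, so pH = 14.00 - 5.88 = 8.12.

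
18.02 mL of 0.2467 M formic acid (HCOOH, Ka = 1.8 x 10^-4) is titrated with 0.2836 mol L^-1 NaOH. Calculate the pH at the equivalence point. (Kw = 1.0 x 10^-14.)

8.43

n(HCOOH) = 0.2467 x 0.01802 = 0.004446 mol; V(NaOH) at equivalence = 0.004446/0.2836 = 0.01568 L.
At equivalence all the acid is converted to HCOO-; total volume = 0.01802 + 0.01568 = 0.03370 L, so [HCOO-] = 0.004446/0.03370 = 0.1319 M.
Kb = Kw/Ka = 1.0e-14 / 1.8 x 10^-4 = 5.56e-11.
[OH^-] = sqrt(Kb x [HCOO-]) = sqrt(5.56e-11 x 0.1319) = 2.71e-6 M.
pOH = 5.57, so pH = 14.00 - 5.57 = 8.43.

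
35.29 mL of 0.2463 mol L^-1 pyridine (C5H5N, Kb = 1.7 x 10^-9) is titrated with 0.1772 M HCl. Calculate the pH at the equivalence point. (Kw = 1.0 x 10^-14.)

n(C5H5N) = 0.2463 x 0.03529 = 0.008692 mol; V(HCl) at equivalence = 0.008692/0.1772 = 0.04905 L.
At equivalence the base is fully converted to C5H5NH+; total volume = 0.08434 L, so [C5H5NH+] = 0.008692/0.08434 = 0.1031 M.
Ka(C5H5NH+) = Kw/Kb = 1.0e-14 / 1.7 x 10^-9 = 5.88e-6.
[H^+] = sqrt(Ka x [C5H5NH+]) = sqrt(5.88e-6 x 0.1031) = 0.000779 M.
pH = -log(0.000779) = 3.11.

3.11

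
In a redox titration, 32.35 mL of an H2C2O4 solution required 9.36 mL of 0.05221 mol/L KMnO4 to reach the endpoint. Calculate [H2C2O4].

0.0378 M

n(KMnO4) = 0.05221 x 0.009360 = 0.0004887 mol.
From the balanced equation, 2 mol KMnO4 reacts with 5 mol H2C2O4, so n(H2C2O4) = 0.0004887 x 5/2 = 0.001222 mol.
[H2C2O4] = 0.001222 / 0.03235 L = 0.0378 M.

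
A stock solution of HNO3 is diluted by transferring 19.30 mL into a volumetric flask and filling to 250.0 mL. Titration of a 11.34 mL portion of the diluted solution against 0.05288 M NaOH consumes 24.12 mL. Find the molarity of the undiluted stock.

1.46 M

n(NaOH) = 0.05288 x 0.02412 = 0.001275 mol.
n(HNO3) in the aliquot = 0.001275 mol.
[diluted HNO3] = 0.001275 / 0.01134 = 0.1125 M.
Dilution factor = 250.0/19.30 = 12.95, so [stock] = 0.1125 x 12.95 = 1.46 M.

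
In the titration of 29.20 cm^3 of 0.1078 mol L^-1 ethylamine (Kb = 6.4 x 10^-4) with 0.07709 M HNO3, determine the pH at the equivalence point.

6.08

n(C2H5NH2) = 0.1078 x 0.02920 = 0.003148 mol; V(HNO3) at equivalence = 0.003148/0.07709 = 0.04083 L.
At equivalence the base is fully converted to C2H5NH3+; total volume = 0.07003 L, so [C2H5NH3+] = 0.003148/0.07003 = 0.04495 M.
Ka(C2H5NH3+) = Kw/Kb = 1.0e-14 / 6.4 x 10^-4 = 1.56e-11.
[H^+] = sqrt(Ka x [C2H5NH3+]) = sqrt(1.56e-11 x 0.04495) = 8.38e-7 M.
pH = -log(8.38e-7) = 6.08.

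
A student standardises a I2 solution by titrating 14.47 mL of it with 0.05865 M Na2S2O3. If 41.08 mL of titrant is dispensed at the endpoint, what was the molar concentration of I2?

n(Na2S2O3) = 0.05865 x 0.04108 = 0.002409 mol.
From the balanced equation, 2 mol Na2S2O3 reacts with 1 mol I2, so n(I2) = 0.002409 x 1/2 = 0.001205 mol.
[I2] = 0.001205 / 0.01447 L = 0.0833 M.

0.0833 M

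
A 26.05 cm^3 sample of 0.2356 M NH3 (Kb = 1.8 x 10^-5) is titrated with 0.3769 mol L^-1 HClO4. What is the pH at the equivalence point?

5.05

n(NH3) = 0.2356 x 0.02605 = 0.006137 mol; V(HClO4) at equivalence = 0.006137/0.3769 = 0.01628 L.
At equivalence the base is fully converted to NH4+; total volume = 0.04233 L, so [NH4+] = 0.006137/0.04233 = 0.1450 M.
Ka(NH4+) = Kw/Kb = 1.0e-14 / 1.8 x 10^-5 = 5.56e-10.
[H^+] = sqrt(Ka x [NH4+]) = sqrt(5.56e-10 x 0.1450) = 8.97e-6 M.
pH = -log(8.97e-6) = 5.05.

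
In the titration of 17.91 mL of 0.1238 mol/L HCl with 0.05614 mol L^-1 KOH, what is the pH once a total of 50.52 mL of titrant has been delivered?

n(acid) = 0.1238 x 0.01791 = 0.002217 mol; n(KOH) added = 0.05614 x 0.05052 = 0.002836 mol.
Base is in excess by 0.002836 - 0.002217 = 0.0006189 mol in a total volume of 0.06843 L.
[OH^-] = 0.0006189/0.06843 = 0.009045 M, so pOH = 2.04 and pH = 14.00 - 2.04 = 11.96.

11.96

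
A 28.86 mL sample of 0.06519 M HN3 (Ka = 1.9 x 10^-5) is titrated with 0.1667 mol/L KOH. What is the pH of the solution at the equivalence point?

8.70

n(HN3) = 0.06519 x 0.02886 = 0.001881 mol; V(KOH) at equivalence = 0.001881/0.1667 = 0.01129 L.
At equivalence all the acid is converted to N3-; total volume = 0.02886 + 0.01129 = 0.04015 L, so [N3-] = 0.001881/0.04015 = 0.04686 M.
Kb = Kw/Ka = 1.0e-14 / 1.9 x 10^-5 = 5.26e-10.
[OH^-] = sqrt(Kb x [N3-]) = sqrt(5.26e-10 x 0.04686) = 4.97e-6 M.
pOH = 5.30, so pH = 14.00 - 5.30 = 8.70.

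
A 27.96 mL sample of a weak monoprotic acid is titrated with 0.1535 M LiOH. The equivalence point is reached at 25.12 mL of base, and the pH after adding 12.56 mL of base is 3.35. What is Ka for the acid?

4.5 x 10^-4

12.56 mL is half of the equivalence volume, so this is the half-equivalence point where [HA] = [A^-].
At half-equivalence pH = pKa, so pKa = 3.35.
Ka = 10^(-3.35) = 4.5 x 10^-4.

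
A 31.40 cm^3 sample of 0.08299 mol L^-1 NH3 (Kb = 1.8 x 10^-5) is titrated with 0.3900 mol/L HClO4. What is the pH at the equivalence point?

n(NH3) = 0.08299 x 0.03140 = 0.002606 mol; V(HClO4) at equivalence = 0.002606/0.3900 = 0.006682 L.
At equivalence the base is fully converted to NH4+; total volume = 0.03808 L, so [NH4+] = 0.002606/0.03808 = 0.06843 M.
Ka(NH4+) = Kw/Kb = 1.0e-14 / 1.8 x 10^-5 = 5.56e-10.
[H^+] = sqrt(Ka x [NH4+]) = sqrt(5.56e-10 x 0.06843) = 6.17e-6 M.
pH = -log(6.17e-6) = 5.21.

5.21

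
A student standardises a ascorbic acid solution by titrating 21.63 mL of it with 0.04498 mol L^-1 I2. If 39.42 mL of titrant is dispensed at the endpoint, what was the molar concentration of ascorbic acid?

n(I2) = 0.04498 x 0.03942 = 0.001773 mol.
From the balanced equation, 1 mol I2 reacts with 1 mol ascorbic acid, so n(ascorbic acid) = 0.001773 x 1/1 = 0.001773 mol.
[ascorbic acid] = 0.001773 / 0.02163 L = 0.0820 M.

0.0820 M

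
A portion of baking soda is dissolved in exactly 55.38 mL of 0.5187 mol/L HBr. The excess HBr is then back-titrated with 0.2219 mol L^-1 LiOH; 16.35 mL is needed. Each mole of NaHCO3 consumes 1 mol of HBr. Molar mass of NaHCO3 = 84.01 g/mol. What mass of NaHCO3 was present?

2.11 g

Total n(HBr) added = 0.5187 x 0.05538 = 0.02873 mol.
n(LiOH) used = 0.2219 x 0.01635 = 0.003628 mol, which equals the excess n(HBr).
So n(HBr) consumed by the sample = 0.02873 - 0.003628 = 0.02510 mol.
n(NaHCO3) = 0.02510 / 1 = 0.02510 mol.
mass = 0.02510 mol x 84.01 g/mol = 2.11 g.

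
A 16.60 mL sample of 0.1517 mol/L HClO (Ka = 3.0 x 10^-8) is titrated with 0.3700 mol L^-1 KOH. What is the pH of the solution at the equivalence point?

10.28

n(HClO) = 0.1517 x 0.01660 = 0.002518 mol; V(KOH) at equivalence = 0.002518/0.3700 = 0.006806 L.
At equivalence all the acid is converted to ClO-; total volume = 0.01660 + 0.006806 = 0.02341 L, so [ClO-] = 0.002518/0.02341 = 0.1076 M.
Kb = Kw/Ka = 1.0e-14 / 3.0 x 10^-8 = 3.33e-7.
[OH^-] = sqrt(Kb x [ClO-]) = sqrt(3.33e-7 x 0.1076) = 0.000189 M.
pOH = 3.72, so pH = 14.00 - 3.72 = 10.28.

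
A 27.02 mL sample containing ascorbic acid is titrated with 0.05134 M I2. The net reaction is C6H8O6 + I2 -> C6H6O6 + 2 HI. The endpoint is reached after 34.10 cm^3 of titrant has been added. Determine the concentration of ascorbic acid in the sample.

n(I2) = 0.05134 x 0.03410 = 0.001751 mol.
From the balanced equation, 1 mol I2 reacts with 1 mol ascorbic acid, so n(ascorbic acid) = 0.001751 x 1/1 = 0.001751 mol.
[ascorbic acid] = 0.001751 / 0.02702 L = 0.0648 M.

0.0648 M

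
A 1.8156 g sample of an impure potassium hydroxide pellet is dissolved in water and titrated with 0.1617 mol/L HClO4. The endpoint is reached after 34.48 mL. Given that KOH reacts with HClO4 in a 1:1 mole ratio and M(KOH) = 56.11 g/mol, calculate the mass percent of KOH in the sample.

n(HClO4) = 0.1617 x 0.03448 = 0.005575 mol.
n(KOH) = 0.005575 / 1 = 0.005575 mol.
mass of KOH = 0.005575 x 56.11 = 0.3128 g.
% purity = 0.3128 / 1.8156 x 100 = 17.2%.

17.2%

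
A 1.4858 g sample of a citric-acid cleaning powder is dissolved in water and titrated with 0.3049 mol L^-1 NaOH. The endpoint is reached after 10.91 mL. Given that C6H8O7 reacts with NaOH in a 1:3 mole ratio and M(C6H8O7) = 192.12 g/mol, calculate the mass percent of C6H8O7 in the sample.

n(NaOH) = 0.3049 x 0.01091 = 0.003326 mol.
n(C6H8O7) = 0.003326 / 3 = 0.001109 mol.
mass of C6H8O7 = 0.001109 x 192.12 = 0.2130 g.
% purity = 0.2130 / 1.4858 x 100 = 14.3%.

14.3%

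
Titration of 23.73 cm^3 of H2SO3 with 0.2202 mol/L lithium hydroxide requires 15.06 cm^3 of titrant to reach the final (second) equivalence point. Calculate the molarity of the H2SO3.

n(LiOH) = 0.2202 x 0.01506 = 0.003316 mol.
At the final (second) equivalence point, 2 mol OH^- react per mol H2SO3, so n(H2SO3) = 0.003316 / 2 = 0.001658 mol.
[H2SO3] = 0.001658 / 0.02373 L = 0.0699 M.

0.0699 M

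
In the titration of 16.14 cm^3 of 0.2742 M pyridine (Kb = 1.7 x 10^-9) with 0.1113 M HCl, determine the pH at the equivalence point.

3.17

n(C5H5N) = 0.2742 x 0.01614 = 0.004426 mol; V(HCl) at equivalence = 0.004426/0.1113 = 0.03976 L.
At equivalence the base is fully converted to C5H5NH+; total volume = 0.05590 L, so [C5H5NH+] = 0.004426/0.05590 = 0.07917 M.
Ka(C5H5NH+) = Kw/Kb = 1.0e-14 / 1.7 x 10^-9 = 5.88e-6.
[H^+] = sqrt(Ka x [C5H5NH+]) = sqrt(5.88e-6 x 0.07917) = 0.000682 M.
pH = -log(0.000682) = 3.17.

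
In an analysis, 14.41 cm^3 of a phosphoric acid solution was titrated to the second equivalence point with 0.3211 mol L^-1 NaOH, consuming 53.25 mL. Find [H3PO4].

0.593 M

n(NaOH) = 0.3211 x 0.05325 = 0.01710 mol.
At the second equivalence point, 2 mol OH^- react per mol H3PO4, so n(H3PO4) = 0.01710 / 2 = 0.008549 mol.
[H3PO4] = 0.008549 / 0.01441 L = 0.593 M.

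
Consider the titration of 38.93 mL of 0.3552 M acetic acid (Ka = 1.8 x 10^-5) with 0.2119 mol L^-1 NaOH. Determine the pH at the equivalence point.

n(CH3COOH) = 0.3552 x 0.03893 = 0.01383 mol; V(NaOH) at equivalence = 0.01383/0.2119 = 0.06526 L.
At equivalence all the acid is converted to CH3COO-; total volume = 0.03893 + 0.06526 = 0.1042 L, so [CH3COO-] = 0.01383/0.1042 = 0.1327 M.
Kb = Kw/Ka = 1.0e-14 / 1.8 x 10^-5 = 5.56e-10.
[OH^-] = sqrt(Kb x [CH3COO-]) = sqrt(5.56e-10 x 0.1327) = 8.59e-6 M.
pOH = 5.07, so pH = 14.00 - 5.07 = 8.93.

8.93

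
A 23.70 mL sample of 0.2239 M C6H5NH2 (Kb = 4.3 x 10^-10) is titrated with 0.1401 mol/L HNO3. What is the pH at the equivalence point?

2.85

n(C6H5NH2) = 0.2239 x 0.02370 = 0.005306 mol; V(HNO3) at equivalence = 0.005306/0.1401 = 0.03788 L.
At equivalence the base is fully converted to C6H5NH3+; total volume = 0.06158 L, so [C6H5NH3+] = 0.005306/0.06158 = 0.08618 M.
Ka(C6H5NH3+) = Kw/Kb = 1.0e-14 / 4.3 x 10^-10 = 2.33e-5.
[H^+] = sqrt(Ka x [C6H5NH3+]) = sqrt(2.33e-5 x 0.08618) = 0.00142 M.
pH = -log(0.00142) = 2.85.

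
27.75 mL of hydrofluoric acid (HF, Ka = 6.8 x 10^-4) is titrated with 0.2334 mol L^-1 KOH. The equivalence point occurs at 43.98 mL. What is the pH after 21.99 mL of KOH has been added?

3.17

21.99 mL is exactly half the equivalence volume (43.98/2), i.e. the half-equivalence point.
There, n(HA) = n(A^-), so pH = pKa = -log(6.8 x 10^-4) = 3.17.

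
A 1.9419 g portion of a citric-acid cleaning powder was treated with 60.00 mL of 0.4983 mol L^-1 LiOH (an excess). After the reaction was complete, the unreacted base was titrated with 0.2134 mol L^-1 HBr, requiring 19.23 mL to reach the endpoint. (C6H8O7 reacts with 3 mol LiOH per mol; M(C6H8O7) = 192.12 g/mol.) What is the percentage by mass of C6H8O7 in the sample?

Total n(LiOH) added = 0.4983 x 0.06000 = 0.02990 mol.
n(HBr) used = 0.2134 x 0.01923 = 0.004104 mol, which equals the excess n(LiOH).
So n(LiOH) consumed by the sample = 0.02990 - 0.004104 = 0.02579 mol.
n(C6H8O7) = 0.02579 / 3 = 0.008598 mol.
mass C6H8O7 = 0.008598 x 192.12 = 1.652 g, so %C6H8O7 = 1.652/1.9419 x 100 = 85.1%.

85.1%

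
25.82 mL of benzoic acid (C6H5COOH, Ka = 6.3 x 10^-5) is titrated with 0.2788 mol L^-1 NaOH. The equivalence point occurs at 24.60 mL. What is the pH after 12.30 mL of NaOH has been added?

4.20

12.30 mL is exactly half the equivalence volume (24.60/2), i.e. the half-equivalence point.
There, n(HA) = n(A^-), so pH = pKa = -log(6.3 x 10^-5) = 4.20.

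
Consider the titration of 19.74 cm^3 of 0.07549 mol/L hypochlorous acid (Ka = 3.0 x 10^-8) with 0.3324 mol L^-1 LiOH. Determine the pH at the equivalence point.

n(HClO) = 0.07549 x 0.01974 = 0.001490 mol; V(LiOH) at equivalence = 0.001490/0.3324 = 0.004483 L.
At equivalence all the acid is converted to ClO-; total volume = 0.01974 + 0.004483 = 0.02422 L, so [ClO-] = 0.001490/0.02422 = 0.06152 M.
Kb = Kw/Ka = 1.0e-14 / 3.0 x 10^-8 = 3.33e-7.
[OH^-] = sqrt(Kb x [ClO-]) = sqrt(3.33e-7 x 0.06152) = 0.000143 M.
pOH = 3.84, so pH = 14.00 - 3.84 = 10.16.

10.16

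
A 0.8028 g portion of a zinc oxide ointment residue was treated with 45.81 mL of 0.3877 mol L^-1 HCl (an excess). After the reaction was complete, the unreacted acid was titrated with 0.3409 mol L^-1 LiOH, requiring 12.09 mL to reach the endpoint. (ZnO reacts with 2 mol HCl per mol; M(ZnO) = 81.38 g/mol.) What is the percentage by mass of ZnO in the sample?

Total n(HCl) added = 0.3877 x 0.04581 = 0.01776 mol.
n(LiOH) used = 0.3409 x 0.01209 = 0.004121 mol, which equals the excess n(HCl).
So n(HCl) consumed by the sample = 0.01776 - 0.004121 = 0.01364 mol.
n(ZnO) = 0.01364 / 2 = 0.006820 mol.
mass ZnO = 0.006820 x 81.38 = 0.5550 g, so %ZnO = 0.5550/0.8028 x 100 = 69.1%.

69.1%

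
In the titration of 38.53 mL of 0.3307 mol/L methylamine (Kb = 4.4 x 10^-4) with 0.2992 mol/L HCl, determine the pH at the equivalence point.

5.72

n(CH3NH2) = 0.3307 x 0.03853 = 0.01274 mol; V(HCl) at equivalence = 0.01274/0.2992 = 0.04259 L.
At equivalence the base is fully converted to CH3NH3+; total volume = 0.08112 L, so [CH3NH3+] = 0.01274/0.08112 = 0.1571 M.
Ka(CH3NH3+) = Kw/Kb = 1.0e-14 / 4.4 x 10^-4 = 2.27e-11.
[H^+] = sqrt(Ka x [CH3NH3+]) = sqrt(2.27e-11 x 0.1571) = 1.89e-6 M.
pH = -log(1.89e-6) = 5.72.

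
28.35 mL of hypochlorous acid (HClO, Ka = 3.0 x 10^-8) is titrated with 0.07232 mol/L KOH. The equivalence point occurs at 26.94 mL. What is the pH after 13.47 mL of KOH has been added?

13.47 mL is exactly half the equivalence volume (26.94/2), i.e. the half-equivalence point.
There, n(HA) = n(A^-), so pH = pKa = -log(3.0 x 10^-8) = 7.52.

7.52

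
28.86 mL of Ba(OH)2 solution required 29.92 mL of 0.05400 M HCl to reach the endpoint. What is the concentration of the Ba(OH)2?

n(HCl) delivered = 0.05400 x 0.02992 = 0.001616 mol.
The reaction is 1 Ba(OH)2 + 2 HCl, so n(Ba(OH)2) = 0.001616 x 1/2 = 0.0008078 mol.
[Ba(OH)2] = 0.0008078 mol / 0.02886 L = 0.0280 M.

0.0280 M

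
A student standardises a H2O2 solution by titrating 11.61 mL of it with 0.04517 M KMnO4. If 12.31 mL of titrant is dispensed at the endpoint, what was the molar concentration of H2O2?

n(KMnO4) = 0.04517 x 0.01231 = 0.0005560 mol.
From the balanced equation, 2 mol KMnO4 reacts with 5 mol H2O2, so n(H2O2) = 0.0005560 x 5/2 = 0.001390 mol.
[H2O2] = 0.001390 / 0.01161 L = 0.120 M.

0.120 M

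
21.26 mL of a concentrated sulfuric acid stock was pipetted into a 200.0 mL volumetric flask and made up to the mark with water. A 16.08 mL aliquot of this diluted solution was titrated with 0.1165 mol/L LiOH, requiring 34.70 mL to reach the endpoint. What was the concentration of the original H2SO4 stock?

1.18 M

n(LiOH) = 0.1165 x 0.03470 = 0.004043 mol.
n(H2SO4) in the aliquot = 0.004043 x 1/2 = 0.002021 mol.
[diluted H2SO4] = 0.002021 / 0.01608 = 0.1257 M.
Dilution factor = 200.0/21.26 = 9.407, so [stock] = 0.1257 x 9.407 = 1.18 M.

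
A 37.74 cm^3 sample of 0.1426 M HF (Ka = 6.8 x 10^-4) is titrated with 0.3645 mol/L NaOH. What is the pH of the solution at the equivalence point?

8.09

n(HF) = 0.1426 x 0.03774 = 0.005382 mol; V(NaOH) at equivalence = 0.005382/0.3645 = 0.01476 L.
At equivalence all the acid is converted to F-; total volume = 0.03774 + 0.01476 = 0.05250 L, so [F-] = 0.005382/0.05250 = 0.1025 M.
Kb = Kw/Ka = 1.0e-14 / 6.8 x 10^-4 = 1.47e-11.
[OH^-] = sqrt(Kb x [F-]) = sqrt(1.47e-11 x 0.1025) = 1.23e-6 M.
pOH = 5.91, so pH = 14.00 - 5.91 = 8.09.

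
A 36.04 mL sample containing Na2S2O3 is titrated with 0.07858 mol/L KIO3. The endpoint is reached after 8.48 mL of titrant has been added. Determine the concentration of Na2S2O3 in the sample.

n(KIO3) = 0.07858 x 0.008480 = 0.0006664 mol.
From the balanced equation, 1 mol KIO3 reacts with 6 mol Na2S2O3, so n(Na2S2O3) = 0.0006664 x 6/1 = 0.003998 mol.
[Na2S2O3] = 0.003998 / 0.03604 L = 0.111 M.

0.111 M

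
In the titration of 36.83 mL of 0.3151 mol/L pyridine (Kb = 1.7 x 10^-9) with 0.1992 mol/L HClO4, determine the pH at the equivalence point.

n(C5H5N) = 0.3151 x 0.03683 = 0.01161 mol; V(HClO4) at equivalence = 0.01161/0.1992 = 0.05826 L.
At equivalence the base is fully converted to C5H5NH+; total volume = 0.09509 L, so [C5H5NH+] = 0.01161/0.09509 = 0.1220 M.
Ka(C5H5NH+) = Kw/Kb = 1.0e-14 / 1.7 x 10^-9 = 5.88e-6.
[H^+] = sqrt(Ka x [C5H5NH+]) = sqrt(5.88e-6 x 0.1220) = 0.000847 M.
pH = -log(0.000847) = 3.07.

3.07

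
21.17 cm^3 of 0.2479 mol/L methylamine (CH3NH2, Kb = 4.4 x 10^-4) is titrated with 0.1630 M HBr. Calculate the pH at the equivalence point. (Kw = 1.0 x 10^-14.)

5.83

n(CH3NH2) = 0.2479 x 0.02117 = 0.005248 mol; V(HBr) at equivalence = 0.005248/0.1630 = 0.03220 L.
At equivalence the base is fully converted to CH3NH3+; total volume = 0.05337 L, so [CH3NH3+] = 0.005248/0.05337 = 0.09834 M.
Ka(CH3NH3+) = Kw/Kb = 1.0e-14 / 4.4 x 10^-4 = 2.27e-11.
[H^+] = sqrt(Ka x [CH3NH3+]) = sqrt(2.27e-11 x 0.09834) = 1.49e-6 M.
pH = -log(1.49e-6) = 5.83.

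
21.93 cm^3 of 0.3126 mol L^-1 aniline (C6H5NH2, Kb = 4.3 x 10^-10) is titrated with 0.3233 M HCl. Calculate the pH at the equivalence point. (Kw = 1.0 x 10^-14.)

2.72

n(C6H5NH2) = 0.3126 x 0.02193 = 0.006855 mol; V(HCl) at equivalence = 0.006855/0.3233 = 0.02120 L.
At equivalence the base is fully converted to C6H5NH3+; total volume = 0.04313 L, so [C6H5NH3+] = 0.006855/0.04313 = 0.1589 M.
Ka(C6H5NH3+) = Kw/Kb = 1.0e-14 / 4.3 x 10^-10 = 2.33e-5.
[H^+] = sqrt(Ka x [C6H5NH3+]) = sqrt(2.33e-5 x 0.1589) = 0.00192 M.
pH = -log(0.00192) = 2.72.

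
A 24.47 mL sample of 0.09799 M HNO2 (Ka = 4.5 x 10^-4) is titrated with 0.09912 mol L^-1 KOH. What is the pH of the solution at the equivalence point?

8.02

n(HNO2) = 0.09799 x 0.02447 = 0.002398 mol; V(KOH) at equivalence = 0.002398/0.09912 = 0.02419 L.
At equivalence all the acid is converted to NO2-; total volume = 0.02447 + 0.02419 = 0.04866 L, so [NO2-] = 0.002398/0.04866 = 0.04928 M.
Kb = Kw/Ka = 1.0e-14 / 4.5 x 10^-4 = 2.22e-11.
[OH^-] = sqrt(Kb x [NO2-]) = sqrt(2.22e-11 x 0.04928) = 1.05e-6 M.
pOH = 5.98, so pH = 14.00 - 5.98 = 8.02.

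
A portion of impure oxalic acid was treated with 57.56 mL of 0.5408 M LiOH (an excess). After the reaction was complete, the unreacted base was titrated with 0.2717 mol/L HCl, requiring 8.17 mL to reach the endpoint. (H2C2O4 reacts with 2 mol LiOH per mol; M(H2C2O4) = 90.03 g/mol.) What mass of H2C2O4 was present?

1.30 g

Total n(LiOH) added = 0.5408 x 0.05756 = 0.03113 mol.
n(HCl) used = 0.2717 x 0.008170 = 0.002220 mol, which equals the excess n(LiOH).
So n(LiOH) consumed by the sample = 0.03113 - 0.002220 = 0.02891 mol.
n(H2C2O4) = 0.02891 / 2 = 0.01445 mol.
mass = 0.01445 mol x 90.03 g/mol = 1.30 g.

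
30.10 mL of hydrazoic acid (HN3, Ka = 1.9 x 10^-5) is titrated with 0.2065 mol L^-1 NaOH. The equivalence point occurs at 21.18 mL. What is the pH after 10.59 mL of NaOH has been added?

10.59 mL is exactly half the equivalence volume (21.18/2), i.e. the half-equivalence point.
There, n(HA) = n(A^-), so pH = pKa = -log(1.9 x 10^-5) = 4.72.

4.72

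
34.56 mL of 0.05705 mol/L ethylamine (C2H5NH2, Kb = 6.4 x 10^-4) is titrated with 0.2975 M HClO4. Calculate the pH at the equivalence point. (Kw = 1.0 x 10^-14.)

6.06

n(C2H5NH2) = 0.05705 x 0.03456 = 0.001972 mol; V(HClO4) at equivalence = 0.001972/0.2975 = 0.006627 L.
At equivalence the base is fully converted to C2H5NH3+; total volume = 0.04119 L, so [C2H5NH3+] = 0.001972/0.04119 = 0.04787 M.
Ka(C2H5NH3+) = Kw/Kb = 1.0e-14 / 6.4 x 10^-4 = 1.56e-11.
[H^+] = sqrt(Ka x [C2H5NH3+]) = sqrt(1.56e-11 x 0.04787) = 8.65e-7 M.
pH = -log(8.65e-7) = 6.06.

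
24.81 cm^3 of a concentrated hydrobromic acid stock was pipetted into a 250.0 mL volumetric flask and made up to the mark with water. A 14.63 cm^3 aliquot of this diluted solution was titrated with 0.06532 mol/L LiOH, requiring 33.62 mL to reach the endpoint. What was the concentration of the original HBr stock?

n(LiOH) = 0.06532 x 0.03362 = 0.002196 mol.
n(HBr) in the aliquot = 0.002196 mol.
[diluted HBr] = 0.002196 / 0.01463 = 0.1501 M.
Dilution factor = 250.0/24.81 = 10.08, so [stock] = 0.1501 x 10.08 = 1.51 M.

1.51 M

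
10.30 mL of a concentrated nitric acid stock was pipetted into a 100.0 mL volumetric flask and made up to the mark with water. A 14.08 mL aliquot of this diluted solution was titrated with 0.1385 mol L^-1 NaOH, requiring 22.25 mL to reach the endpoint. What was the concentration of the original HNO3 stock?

2.12 M

n(NaOH) = 0.1385 x 0.02225 = 0.003082 mol.
n(HNO3) in the aliquot = 0.003082 mol.
[diluted HNO3] = 0.003082 / 0.01408 = 0.2189 M.
Dilution factor = 100.0/10.30 = 9.709, so [stock] = 0.2189 x 9.709 = 2.12 M.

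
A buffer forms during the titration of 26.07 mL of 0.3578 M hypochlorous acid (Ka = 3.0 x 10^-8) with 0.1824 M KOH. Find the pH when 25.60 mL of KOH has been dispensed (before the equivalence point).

Initial n(HClO) = 0.3578 x 0.02607 = 0.009328 mol.
n(KOH) added = 0.1824 x 0.02560 = 0.004669 mol, converting that many moles of HClO to ClO-.
Remaining n(HClO) = 0.004658 mol; n(ClO-) = 0.004669 mol.
By Henderson-Hasselbalch, pH = pKa + log([A^-]/[HA]) = 7.52 + log(0.004669/0.004658) = 7.52 + (+0.00) = 7.52.

7.52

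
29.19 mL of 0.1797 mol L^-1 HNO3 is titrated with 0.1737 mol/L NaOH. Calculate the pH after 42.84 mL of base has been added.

n(acid) = 0.1797 x 0.02919 = 0.005245 mol; n(NaOH) added = 0.1737 x 0.04284 = 0.007441 mol.
Base is in excess by 0.007441 - 0.005245 = 0.002196 mol in a total volume of 0.07203 L.
[OH^-] = 0.002196/0.07203 = 0.03049 M, so pOH = 1.52 and pH = 14.00 - 1.52 = 12.48.

12.48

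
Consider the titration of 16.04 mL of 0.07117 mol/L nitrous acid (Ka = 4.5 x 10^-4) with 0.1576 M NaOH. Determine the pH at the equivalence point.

8.02

n(HNO2) = 0.07117 x 0.01604 = 0.001142 mol; V(NaOH) at equivalence = 0.001142/0.1576 = 0.007243 L.
At equivalence all the acid is converted to NO2-; total volume = 0.01604 + 0.007243 = 0.02328 L, so [NO2-] = 0.001142/0.02328 = 0.04903 M.
Kb = Kw/Ka = 1.0e-14 / 4.5 x 10^-4 = 2.22e-11.
[OH^-] = sqrt(Kb x [NO2-]) = sqrt(2.22e-11 x 0.04903) = 1.04e-6 M.
pOH = 5.98, so pH = 14.00 - 5.98 = 8.02.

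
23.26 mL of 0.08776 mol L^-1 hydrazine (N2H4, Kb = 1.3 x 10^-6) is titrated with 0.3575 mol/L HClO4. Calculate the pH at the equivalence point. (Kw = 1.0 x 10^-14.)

4.63

n(N2H4) = 0.08776 x 0.02326 = 0.002041 mol; V(HClO4) at equivalence = 0.002041/0.3575 = 0.005710 L.
At equivalence the base is fully converted to N2H5+; total volume = 0.02897 L, so [N2H5+] = 0.002041/0.02897 = 0.07046 M.
Ka(N2H5+) = Kw/Kb = 1.0e-14 / 1.3 x 10^-6 = 7.69e-9.
[H^+] = sqrt(Ka x [N2H5+]) = sqrt(7.69e-9 x 0.07046) = 2.33e-5 M.
pH = -log(2.33e-5) = 4.63.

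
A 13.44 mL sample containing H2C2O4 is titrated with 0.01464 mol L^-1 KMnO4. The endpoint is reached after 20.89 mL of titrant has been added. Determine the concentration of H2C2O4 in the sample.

n(KMnO4) = 0.01464 x 0.02089 = 0.0003058 mol.
From the balanced equation, 2 mol KMnO4 reacts with 5 mol H2C2O4, so n(H2C2O4) = 0.0003058 x 5/2 = 0.0007646 mol.
[H2C2O4] = 0.0007646 / 0.01344 L = 0.0569 M.

0.0569 M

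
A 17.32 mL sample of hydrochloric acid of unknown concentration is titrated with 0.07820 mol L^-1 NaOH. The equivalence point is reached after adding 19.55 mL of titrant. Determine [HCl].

0.0883 M

n(NaOH) delivered = 0.07820 x 0.01955 = 0.001529 mol.
For a 1:1 reaction, n(HCl) = 0.001529 mol.
[HCl] = 0.001529 mol / 0.01732 L = 0.0883 M.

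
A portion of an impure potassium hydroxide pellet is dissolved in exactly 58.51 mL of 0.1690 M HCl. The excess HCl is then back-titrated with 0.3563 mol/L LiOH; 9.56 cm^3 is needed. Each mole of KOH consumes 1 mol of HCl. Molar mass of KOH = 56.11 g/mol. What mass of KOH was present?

Total n(HCl) added = 0.1690 x 0.05851 = 0.009888 mol.
n(LiOH) used = 0.3563 x 0.009560 = 0.003406 mol, which equals the excess n(HCl).
So n(HCl) consumed by the sample = 0.009888 - 0.003406 = 0.006482 mol.
n(KOH) = 0.006482 / 1 = 0.006482 mol.
mass = 0.006482 mol x 56.11 g/mol = 0.364 g.

0.364 g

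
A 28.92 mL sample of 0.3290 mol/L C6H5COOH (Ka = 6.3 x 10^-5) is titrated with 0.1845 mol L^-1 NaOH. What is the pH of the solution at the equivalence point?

8.64

n(C6H5COOH) = 0.3290 x 0.02892 = 0.009515 mol; V(NaOH) at equivalence = 0.009515/0.1845 = 0.05157 L.
At equivalence all the acid is converted to C6H5COO-; total volume = 0.02892 + 0.05157 = 0.08049 L, so [C6H5COO-] = 0.009515/0.08049 = 0.1182 M.
Kb = Kw/Ka = 1.0e-14 / 6.3 x 10^-5 = 1.59e-10.
[OH^-] = sqrt(Kb x [C6H5COO-]) = sqrt(1.59e-10 x 0.1182) = 4.33e-6 M.
pOH = 5.36, so pH = 14.00 - 5.36 = 8.64.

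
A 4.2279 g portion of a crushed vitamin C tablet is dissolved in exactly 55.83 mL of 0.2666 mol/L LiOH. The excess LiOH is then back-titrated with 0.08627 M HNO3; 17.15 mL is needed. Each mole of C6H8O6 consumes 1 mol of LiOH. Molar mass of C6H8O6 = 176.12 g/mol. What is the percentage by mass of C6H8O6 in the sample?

55.8%

Total n(LiOH) added = 0.2666 x 0.05583 = 0.01488 mol.
n(HNO3) used = 0.08627 x 0.01715 = 0.001480 mol, which equals the excess n(LiOH).
So n(LiOH) consumed by the sample = 0.01488 - 0.001480 = 0.01340 mol.
n(C6H8O6) = 0.01340 / 1 = 0.01340 mol.
mass C6H8O6 = 0.01340 x 176.12 = 2.361 g, so %C6H8O6 = 2.361/4.2279 x 100 = 55.8%.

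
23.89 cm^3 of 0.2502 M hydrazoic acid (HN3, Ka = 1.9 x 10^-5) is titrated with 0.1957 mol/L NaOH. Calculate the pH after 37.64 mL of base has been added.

12.35

n(acid) = 0.2502 x 0.02389 = 0.005977 mol; n(NaOH) added = 0.1957 x 0.03764 = 0.007366 mol.
Base is in excess by 0.007366 - 0.005977 = 0.001389 mol in a total volume of 0.06153 L.
[OH^-] = 0.001389/0.06153 = 0.02257 M, so pOH = 1.65 and pH = 14.00 - 1.65 = 12.35.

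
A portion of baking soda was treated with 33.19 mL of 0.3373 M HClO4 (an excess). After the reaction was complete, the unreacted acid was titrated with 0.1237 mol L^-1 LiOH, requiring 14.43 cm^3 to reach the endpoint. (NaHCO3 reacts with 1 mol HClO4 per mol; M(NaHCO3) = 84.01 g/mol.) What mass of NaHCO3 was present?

Total n(HClO4) added = 0.3373 x 0.03319 = 0.01119 mol.
n(LiOH) used = 0.1237 x 0.01443 = 0.001785 mol, which equals the excess n(HClO4).
So n(HClO4) consumed by the sample = 0.01119 - 0.001785 = 0.009410 mol.
n(NaHCO3) = 0.009410 / 1 = 0.009410 mol.
mass = 0.009410 mol x 84.01 g/mol = 0.791 g.

0.791 g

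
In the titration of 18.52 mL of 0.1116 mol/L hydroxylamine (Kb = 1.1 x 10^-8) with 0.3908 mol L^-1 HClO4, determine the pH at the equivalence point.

3.55

n(NH2OH) = 0.1116 x 0.01852 = 0.002067 mol; V(HClO4) at equivalence = 0.002067/0.3908 = 0.005289 L.
At equivalence the base is fully converted to NH3OH+; total volume = 0.02381 L, so [NH3OH+] = 0.002067/0.02381 = 0.08681 M.
Ka(NH3OH+) = Kw/Kb = 1.0e-14 / 1.1 x 10^-8 = 9.09e-7.
[H^+] = sqrt(Ka x [NH3OH+]) = sqrt(9.09e-7 x 0.08681) = 0.000281 M.
pH = -log(0.000281) = 3.55.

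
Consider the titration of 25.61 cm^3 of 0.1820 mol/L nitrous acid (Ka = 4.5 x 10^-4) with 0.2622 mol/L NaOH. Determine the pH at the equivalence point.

8.19

n(HNO2) = 0.1820 x 0.02561 = 0.004661 mol; V(NaOH) at equivalence = 0.004661/0.2622 = 0.01778 L.
At equivalence all the acid is converted to NO2-; total volume = 0.02561 + 0.01778 = 0.04339 L, so [NO2-] = 0.004661/0.04339 = 0.1074 M.
Kb = Kw/Ka = 1.0e-14 / 4.5 x 10^-4 = 2.22e-11.
[OH^-] = sqrt(Kb x [NO2-]) = sqrt(2.22e-11 x 0.1074) = 1.55e-6 M.
pOH = 5.81, so pH = 14.00 - 5.81 = 8.19.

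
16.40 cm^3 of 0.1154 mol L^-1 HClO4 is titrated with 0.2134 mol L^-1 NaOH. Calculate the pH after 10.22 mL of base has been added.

n(acid) = 0.1154 x 0.01640 = 0.001893 mol; n(NaOH) added = 0.2134 x 0.01022 = 0.002181 mol.
Base is in excess by 0.002181 - 0.001893 = 0.0002884 mol in a total volume of 0.02662 L.
[OH^-] = 0.0002884/0.02662 = 0.01083 M, so pOH = 1.97 and pH = 14.00 - 1.97 = 12.03.

12.03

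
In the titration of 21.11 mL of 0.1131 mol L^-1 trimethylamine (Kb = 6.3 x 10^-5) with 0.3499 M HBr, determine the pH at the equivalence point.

n((CH3)3N) = 0.1131 x 0.02111 = 0.002388 mol; V(HBr) at equivalence = 0.002388/0.3499 = 0.006823 L.
At equivalence the base is fully converted to (CH3)3NH+; total volume = 0.02793 L, so [(CH3)3NH+] = 0.002388/0.02793 = 0.08547 M.
Ka((CH3)3NH+) = Kw/Kb = 1.0e-14 / 6.3 x 10^-5 = 1.59e-10.
[H^+] = sqrt(Ka x [(CH3)3NH+]) = sqrt(1.59e-10 x 0.08547) = 3.68e-6 M.
pH = -log(3.68e-6) = 5.43.

5.43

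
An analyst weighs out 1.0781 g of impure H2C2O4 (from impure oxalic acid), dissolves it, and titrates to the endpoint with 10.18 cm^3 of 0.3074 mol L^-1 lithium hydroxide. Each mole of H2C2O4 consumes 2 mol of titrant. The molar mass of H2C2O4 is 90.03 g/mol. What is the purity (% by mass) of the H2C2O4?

13.1%

n(LiOH) = 0.3074 x 0.01018 = 0.003129 mol.
n(H2C2O4) = 0.003129 / 2 = 0.001565 mol.
mass of H2C2O4 = 0.001565 x 90.03 = 0.1409 g.
% purity = 0.1409 / 1.0781 x 100 = 13.1%.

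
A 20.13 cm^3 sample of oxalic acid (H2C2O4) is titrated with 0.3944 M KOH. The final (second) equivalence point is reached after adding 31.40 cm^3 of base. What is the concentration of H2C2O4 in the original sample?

0.308 M

n(KOH) = 0.3944 x 0.03140 = 0.01238 mol.
At the final (second) equivalence point, 2 mol OH^- react per mol H2C2O4, so n(H2C2O4) = 0.01238 / 2 = 0.006192 mol.
[H2C2O4] = 0.006192 / 0.02013 L = 0.308 M.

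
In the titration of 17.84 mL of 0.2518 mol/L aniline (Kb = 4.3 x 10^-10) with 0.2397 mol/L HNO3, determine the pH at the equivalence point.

2.77

n(C6H5NH2) = 0.2518 x 0.01784 = 0.004492 mol; V(HNO3) at equivalence = 0.004492/0.2397 = 0.01874 L.
At equivalence the base is fully converted to C6H5NH3+; total volume = 0.03658 L, so [C6H5NH3+] = 0.004492/0.03658 = 0.1228 M.
Ka(C6H5NH3+) = Kw/Kb = 1.0e-14 / 4.3 x 10^-10 = 2.33e-5.
[H^+] = sqrt(Ka x [C6H5NH3+]) = sqrt(2.33e-5 x 0.1228) = 0.00169 M.
pH = -log(0.00169) = 2.77.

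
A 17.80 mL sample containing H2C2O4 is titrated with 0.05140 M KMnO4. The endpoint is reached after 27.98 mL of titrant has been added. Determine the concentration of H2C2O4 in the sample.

0.202 M

n(KMnO4) = 0.05140 x 0.02798 = 0.001438 mol.
From the balanced equation, 2 mol KMnO4 reacts with 5 mol H2C2O4, so n(H2C2O4) = 0.001438 x 5/2 = 0.003595 mol.
[H2C2O4] = 0.003595 / 0.01780 L = 0.202 M.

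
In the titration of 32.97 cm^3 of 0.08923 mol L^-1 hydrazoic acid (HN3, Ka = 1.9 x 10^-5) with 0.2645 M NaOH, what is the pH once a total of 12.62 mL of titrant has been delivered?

n(acid) = 0.08923 x 0.03297 = 0.002942 mol; n(NaOH) added = 0.2645 x 0.01262 = 0.003338 mol.
Base is in excess by 0.003338 - 0.002942 = 0.0003961 mol in a total volume of 0.04559 L.
[OH^-] = 0.0003961/0.04559 = 0.008688 M, so pOH = 2.06 and pH = 14.00 - 2.06 = 11.94.

11.94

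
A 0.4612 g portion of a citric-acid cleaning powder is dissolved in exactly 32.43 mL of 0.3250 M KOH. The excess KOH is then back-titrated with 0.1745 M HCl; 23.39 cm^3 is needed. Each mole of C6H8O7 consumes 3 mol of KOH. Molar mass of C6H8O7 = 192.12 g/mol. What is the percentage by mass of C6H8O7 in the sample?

Total n(KOH) added = 0.3250 x 0.03243 = 0.01054 mol.
n(HCl) used = 0.1745 x 0.02339 = 0.004082 mol, which equals the excess n(KOH).
So n(KOH) consumed by the sample = 0.01054 - 0.004082 = 0.006458 mol.
n(C6H8O7) = 0.006458 / 3 = 0.002153 mol.
mass C6H8O7 = 0.002153 x 192.12 = 0.4136 g, so %C6H8O7 = 0.4136/0.4612 x 100 = 89.7%.

89.7%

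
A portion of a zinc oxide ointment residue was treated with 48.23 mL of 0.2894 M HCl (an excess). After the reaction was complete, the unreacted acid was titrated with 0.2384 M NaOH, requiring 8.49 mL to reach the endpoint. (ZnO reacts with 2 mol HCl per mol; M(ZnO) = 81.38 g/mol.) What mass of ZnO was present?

Total n(HCl) added = 0.2894 x 0.04823 = 0.01396 mol.
n(NaOH) used = 0.2384 x 0.008490 = 0.002024 mol, which equals the excess n(HCl).
So n(HCl) consumed by the sample = 0.01396 - 0.002024 = 0.01193 mol.
n(ZnO) = 0.01193 / 2 = 0.005967 mol.
mass = 0.005967 mol x 81.38 g/mol = 0.486 g.

0.486 g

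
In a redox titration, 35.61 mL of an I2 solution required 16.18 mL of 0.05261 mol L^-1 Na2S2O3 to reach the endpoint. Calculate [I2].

n(Na2S2O3) = 0.05261 x 0.01618 = 0.0008512 mol.
From the balanced equation, 2 mol Na2S2O3 reacts with 1 mol I2, so n(I2) = 0.0008512 x 1/2 = 0.0004256 mol.
[I2] = 0.0004256 / 0.03561 L = 0.0120 M.

0.0120 M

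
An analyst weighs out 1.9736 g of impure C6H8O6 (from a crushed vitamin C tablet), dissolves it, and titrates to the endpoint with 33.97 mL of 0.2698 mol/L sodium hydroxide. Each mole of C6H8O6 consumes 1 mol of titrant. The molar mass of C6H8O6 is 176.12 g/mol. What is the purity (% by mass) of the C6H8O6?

81.8%

n(NaOH) = 0.2698 x 0.03397 = 0.009165 mol.
n(C6H8O6) = 0.009165 / 1 = 0.009165 mol.
mass of C6H8O6 = 0.009165 x 176.12 = 1.614 g.
% purity = 1.614 / 1.9736 x 100 = 81.8%.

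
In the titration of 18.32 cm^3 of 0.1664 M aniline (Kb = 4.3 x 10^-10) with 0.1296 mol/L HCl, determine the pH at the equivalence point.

2.89

n(C6H5NH2) = 0.1664 x 0.01832 = 0.003048 mol; V(HCl) at equivalence = 0.003048/0.1296 = 0.02352 L.
At equivalence the base is fully converted to C6H5NH3+; total volume = 0.04184 L, so [C6H5NH3+] = 0.003048/0.04184 = 0.07286 M.
Ka(C6H5NH3+) = Kw/Kb = 1.0e-14 / 4.3 x 10^-10 = 2.33e-5.
[H^+] = sqrt(Ka x [C6H5NH3+]) = sqrt(2.33e-5 x 0.07286) = 0.00130 M.
pH = -log(0.00130) = 2.89.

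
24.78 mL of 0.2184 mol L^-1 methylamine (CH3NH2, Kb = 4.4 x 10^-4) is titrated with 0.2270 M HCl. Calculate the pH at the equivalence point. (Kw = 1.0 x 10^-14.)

5.80

n(CH3NH2) = 0.2184 x 0.02478 = 0.005412 mol; V(HCl) at equivalence = 0.005412/0.2270 = 0.02384 L.
At equivalence the base is fully converted to CH3NH3+; total volume = 0.04862 L, so [CH3NH3+] = 0.005412/0.04862 = 0.1113 M.
Ka(CH3NH3+) = Kw/Kb = 1.0e-14 / 4.4 x 10^-4 = 2.27e-11.
[H^+] = sqrt(Ka x [CH3NH3+]) = sqrt(2.27e-11 x 0.1113) = 1.59e-6 M.
pH = -log(1.59e-6) = 5.80.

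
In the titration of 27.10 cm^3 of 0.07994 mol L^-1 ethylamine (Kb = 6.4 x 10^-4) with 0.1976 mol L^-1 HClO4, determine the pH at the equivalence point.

n(C2H5NH2) = 0.07994 x 0.02710 = 0.002166 mol; V(HClO4) at equivalence = 0.002166/0.1976 = 0.01096 L.
At equivalence the base is fully converted to C2H5NH3+; total volume = 0.03806 L, so [C2H5NH3+] = 0.002166/0.03806 = 0.05691 M.
Ka(C2H5NH3+) = Kw/Kb = 1.0e-14 / 6.4 x 10^-4 = 1.56e-11.
[H^+] = sqrt(Ka x [C2H5NH3+]) = sqrt(1.56e-11 x 0.05691) = 9.43e-7 M.
pH = -log(9.43e-7) = 6.03.

6.03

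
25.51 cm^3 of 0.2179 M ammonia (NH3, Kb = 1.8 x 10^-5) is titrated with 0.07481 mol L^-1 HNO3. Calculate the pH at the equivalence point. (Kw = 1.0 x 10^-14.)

n(NH3) = 0.2179 x 0.02551 = 0.005559 mol; V(HNO3) at equivalence = 0.005559/0.07481 = 0.07430 L.
At equivalence the base is fully converted to NH4+; total volume = 0.09981 L, so [NH4+] = 0.005559/0.09981 = 0.05569 M.
Ka(NH4+) = Kw/Kb = 1.0e-14 / 1.8 x 10^-5 = 5.56e-10.
[H^+] = sqrt(Ka x [NH4+]) = sqrt(5.56e-10 x 0.05569) = 5.56e-6 M.
pH = -log(5.56e-6) = 5.25.

5.25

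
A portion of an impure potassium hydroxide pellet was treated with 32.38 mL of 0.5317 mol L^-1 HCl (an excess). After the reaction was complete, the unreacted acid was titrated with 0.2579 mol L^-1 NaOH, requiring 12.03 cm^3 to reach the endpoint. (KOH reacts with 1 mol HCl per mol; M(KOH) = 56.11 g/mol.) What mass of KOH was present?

Total n(HCl) added = 0.5317 x 0.03238 = 0.01722 mol.
n(NaOH) used = 0.2579 x 0.01203 = 0.003103 mol, which equals the excess n(HCl).
So n(HCl) consumed by the sample = 0.01722 - 0.003103 = 0.01411 mol.
n(KOH) = 0.01411 / 1 = 0.01411 mol.
mass = 0.01411 mol x 56.11 g/mol = 0.792 g.

0.792 g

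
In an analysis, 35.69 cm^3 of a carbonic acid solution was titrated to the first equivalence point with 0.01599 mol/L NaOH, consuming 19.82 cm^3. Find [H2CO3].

0.00888 M

n(NaOH) = 0.01599 x 0.01982 = 0.0003169 mol.
At the first equivalence point, 1 mol OH^- react per mol H2CO3, so n(H2CO3) = 0.0003169 / 1 = 0.0003169 mol.
[H2CO3] = 0.0003169 / 0.03569 L = 0.00888 M.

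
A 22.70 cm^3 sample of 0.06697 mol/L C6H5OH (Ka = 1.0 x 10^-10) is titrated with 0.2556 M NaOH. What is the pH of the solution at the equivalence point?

11.36

n(C6H5OH) = 0.06697 x 0.02270 = 0.001520 mol; V(NaOH) at equivalence = 0.001520/0.2556 = 0.005948 L.
At equivalence all the acid is converted to C6H5O-; total volume = 0.02270 + 0.005948 = 0.02865 L, so [C6H5O-] = 0.001520/0.02865 = 0.05307 M.
Kb = Kw/Ka = 1.0e-14 / 1.0 x 10^-10 = 0.000100.
[OH^-] = sqrt(Kb x [C6H5O-]) = sqrt(0.000100 x 0.05307) = 0.00230 M.
pOH = 2.64, so pH = 14.00 - 2.64 = 11.36.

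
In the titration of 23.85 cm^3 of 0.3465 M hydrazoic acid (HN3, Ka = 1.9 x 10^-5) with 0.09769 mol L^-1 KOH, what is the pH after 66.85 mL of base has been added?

Initial n(HN3) = 0.3465 x 0.02385 = 0.008264 mol.
n(KOH) added = 0.09769 x 0.06685 = 0.006531 mol, converting that many moles of HN3 to N3-.
Remaining n(HN3) = 0.001733 mol; n(N3-) = 0.006531 mol.
By Henderson-Hasselbalch, pH = pKa + log([A^-]/[HA]) = 4.72 + log(0.006531/0.001733) = 4.72 + (+0.58) = 5.30.

5.30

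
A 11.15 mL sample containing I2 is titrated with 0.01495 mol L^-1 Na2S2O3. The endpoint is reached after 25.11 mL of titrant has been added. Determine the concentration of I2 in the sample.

n(Na2S2O3) = 0.01495 x 0.02511 = 0.0003754 mol.
From the balanced equation, 2 mol Na2S2O3 reacts with 1 mol I2, so n(I2) = 0.0003754 x 1/2 = 0.0001877 mol.
[I2] = 0.0001877 / 0.01115 L = 0.0168 M.

0.0168 M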